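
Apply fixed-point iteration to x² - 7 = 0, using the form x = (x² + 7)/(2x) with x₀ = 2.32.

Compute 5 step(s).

Equation: x² - 7 = 0
Fixed-point form: x = (x² + 7)/(2x)
x₀ = 2.32

x_1 = g(2.320000) = 2.668621
x_2 = g(2.668621) = 2.645849
x_3 = g(2.645849) = 2.645751
x_4 = g(2.645751) = 2.645751
x_5 = g(2.645751) = 2.645751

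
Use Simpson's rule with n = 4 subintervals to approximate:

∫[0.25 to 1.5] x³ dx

f(x) = x³
a = 0.25, b = 1.5, n = 4
h = (b - a)/n = 0.312500

Simpson's rule: (h/3)[f(x₀) + 4f(x₁) + 2f(x₂) + ... + f(xₙ)]

x_0 = 0.2500, f(x_0) = 0.015625, coefficient = 1
x_1 = 0.5625, f(x_1) = 0.177979, coefficient = 4
x_2 = 0.8750, f(x_2) = 0.669922, coefficient = 2
x_3 = 1.1875, f(x_3) = 1.674561, coefficient = 4
x_4 = 1.5000, f(x_4) = 3.375000, coefficient = 1

I ≈ (0.312500/3) × 12.140625 = 1.264648
Exact value: 1.264648
Error: 0.000000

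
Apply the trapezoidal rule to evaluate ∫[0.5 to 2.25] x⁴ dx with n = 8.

f(x) = x⁴
a = 0.5, b = 2.25, n = 8
h = (b - a)/n = 0.218750

Trapezoidal rule: (h/2)[f(x₀) + 2f(x₁) + 2f(x₂) + ... + f(xₙ)]

x_0 = 0.5000, f(x_0) = 0.062500, coefficient = 1
x_1 = 0.7188, f(x_1) = 0.266877, coefficient = 2
x_2 = 0.9375, f(x_2) = 0.772476, coefficient = 2
x_3 = 1.1562, f(x_3) = 1.787339, coefficient = 2
x_4 = 1.3750, f(x_4) = 3.574463, coefficient = 2
x_5 = 1.5938, f(x_5) = 6.451798, coefficient = 2
x_6 = 1.8125, f(x_6) = 10.792252, coefficient = 2
x_7 = 2.0312, f(x_7) = 17.023683, coefficient = 2
x_8 = 2.2500, f(x_8) = 25.628906, coefficient = 1

I ≈ (0.218750/2) × 107.029182 = 11.706317
Exact value: 11.526758
Error: 0.179559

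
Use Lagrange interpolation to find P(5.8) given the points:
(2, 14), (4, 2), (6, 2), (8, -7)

Lagrange interpolation formula:
P(x) = Σ yᵢ × Lᵢ(x)
where Lᵢ(x) = Π_{j≠i} (x - xⱼ)/(xᵢ - xⱼ)

L_0(5.8) = (5.8 - 4)/(2 - 4) × (5.8 - 6)/(2 - 6) × (5.8 - 8)/(2 - 8) = -0.016500
L_1(5.8) = (5.8 - 2)/(4 - 2) × (5.8 - 6)/(4 - 6) × (5.8 - 8)/(4 - 8) = 0.104500
L_2(5.8) = (5.8 - 2)/(6 - 2) × (5.8 - 4)/(6 - 4) × (5.8 - 8)/(6 - 8) = 0.940500
L_3(5.8) = (5.8 - 2)/(8 - 2) × (5.8 - 4)/(8 - 4) × (5.8 - 6)/(8 - 6) = -0.028500

P(5.8) = 14×L_0(5.8) + 2×L_1(5.8) + 2×L_2(5.8) + (-7)×L_3(5.8)
P(5.8) = 2.058500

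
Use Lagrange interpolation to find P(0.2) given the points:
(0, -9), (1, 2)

Lagrange interpolation formula:
P(x) = Σ yᵢ × Lᵢ(x)
where Lᵢ(x) = Π_{j≠i} (x - xⱼ)/(xᵢ - xⱼ)

L_0(0.2) = (0.2 - 1)/(0 - 1) = 0.800000
L_1(0.2) = (0.2 - 0)/(1 - 0) = 0.200000

P(0.2) = (-9)×L_0(0.2) + 2×L_1(0.2)
P(0.2) = -6.800000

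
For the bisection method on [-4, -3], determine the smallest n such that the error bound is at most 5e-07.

We need (b-a)/2^n ≤ 5e-07
(-3 - (-4))/2^n ≤ 5e-07
1/2^n ≤ 5e-07
2^n ≥ 2000000
n ≥ log₂(2000000) = 20.93
n ≥ 21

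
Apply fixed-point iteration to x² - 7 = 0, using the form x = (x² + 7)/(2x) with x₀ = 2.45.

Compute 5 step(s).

Equation: x² - 7 = 0
Fixed-point form: x = (x² + 7)/(2x)
x₀ = 2.45

x_1 = g(2.450000) = 2.653571
x_2 = g(2.653571) = 2.645763
x_3 = g(2.645763) = 2.645751
x_4 = g(2.645751) = 2.645751
x_5 = g(2.645751) = 2.645751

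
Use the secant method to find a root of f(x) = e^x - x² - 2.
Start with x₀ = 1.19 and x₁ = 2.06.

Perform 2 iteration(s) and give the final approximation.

f(x) = e^x - x² - 2
x₀ = 1.19, x₁ = 2.06

Secant formula: x_{n+1} = x_n - f(x_n)(x_n - x_{n-1})/(f(x_n) - f(x_{n-1}))

Iteration 1:
  f(1.190000) = -0.129019
  f(2.060000) = 1.602370
  x_2 = 2.060000 - 1.602370×(2.060000 - 1.190000)/(1.602370 - (-0.129019))
       = 1.254830
Iteration 2:
  f(2.060000) = 1.602370
  f(1.254830) = -0.067356
  x_3 = 1.254830 - (-0.067356)×(1.254830 - 2.060000)/(-0.067356 - 1.602370)
       = 1.287310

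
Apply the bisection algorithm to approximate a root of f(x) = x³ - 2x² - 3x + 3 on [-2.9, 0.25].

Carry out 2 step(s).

f(x) = x³ - 2x² - 3x + 3
Initial interval: [-2.9, 0.25]

Iteration 1:
  c_1 = (-2.900000 + 0.250000)/2 = -1.325000
  f(c_1) = f(-1.325000) = 1.137547
  f(a) × f(c) < 0, new interval: [-2.900000, -1.325000]
Iteration 2:
  c_2 = (-2.900000 + (-1.325000))/2 = -2.112500
  f(c_2) = f(-2.112500) = -9.015174
  f(a) × f(c) ≥ 0, new interval: [-2.112500, -1.325000]

After 2 iteration(s), the approximation is c_2 = -2.112500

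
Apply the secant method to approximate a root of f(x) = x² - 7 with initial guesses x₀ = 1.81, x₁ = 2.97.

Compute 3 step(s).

f(x) = x² - 7
x₀ = 1.81, x₁ = 2.97

Secant formula: x_{n+1} = x_n - f(x_n)(x_n - x_{n-1})/(f(x_n) - f(x_{n-1}))

Iteration 1:
  f(1.810000) = -3.723900
  f(2.970000) = 1.820900
  x_2 = 2.970000 - 1.820900×(2.970000 - 1.810000)/(1.820900 - (-3.723900))
       = 2.589059
Iteration 2:
  f(2.970000) = 1.820900
  f(2.589059) = -0.296776
  x_3 = 2.589059 - (-0.296776)×(2.589059 - 2.970000)/(-0.296776 - 1.820900)
       = 2.642445
Iteration 3:
  f(2.589059) = -0.296776
  f(2.642445) = -0.017487
  x_4 = 2.642445 - (-0.017487)×(2.642445 - 2.589059)/(-0.017487 - (-0.296776))
       = 2.645787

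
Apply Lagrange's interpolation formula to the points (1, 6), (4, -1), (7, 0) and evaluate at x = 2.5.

Lagrange interpolation formula:
P(x) = Σ yᵢ × Lᵢ(x)
where Lᵢ(x) = Π_{j≠i} (x - xⱼ)/(xᵢ - xⱼ)

L_0(2.5) = (2.5 - 4)/(1 - 4) × (2.5 - 7)/(1 - 7) = 0.375000
L_1(2.5) = (2.5 - 1)/(4 - 1) × (2.5 - 7)/(4 - 7) = 0.750000
L_2(2.5) = (2.5 - 1)/(7 - 1) × (2.5 - 4)/(7 - 4) = -0.125000

P(2.5) = 6×L_0(2.5) + (-1)×L_1(2.5) + 0×L_2(2.5)
P(2.5) = 1.500000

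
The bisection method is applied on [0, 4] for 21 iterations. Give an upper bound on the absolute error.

Bisection error bound: |error| ≤ (b-a)/2^n
|error| ≤ (4 - 0)/2^21 = 4/2^21
|error| ≤ 0.0000019073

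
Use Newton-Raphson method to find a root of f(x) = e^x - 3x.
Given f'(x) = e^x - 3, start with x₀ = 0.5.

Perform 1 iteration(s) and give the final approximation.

f(x) = e^x - 3x
f'(x) = e^x - 3
x₀ = 0.5

Newton-Raphson formula: x_{n+1} = x_n - f(x_n)/f'(x_n)

Iteration 1:
  f(0.500000) = 0.148721
  f'(0.500000) = -1.351279
  x_1 = 0.500000 - 0.148721/(-1.351279) = 0.610060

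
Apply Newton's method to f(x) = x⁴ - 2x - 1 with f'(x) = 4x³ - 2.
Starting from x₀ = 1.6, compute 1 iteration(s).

f(x) = x⁴ - 2x - 1
f'(x) = 4x³ - 2
x₀ = 1.6

Newton-Raphson formula: x_{n+1} = x_n - f(x_n)/f'(x_n)

Iteration 1:
  f(1.600000) = 2.353600
  f'(1.600000) = 14.384000
  x_1 = 1.600000 - 2.353600/14.384000 = 1.436374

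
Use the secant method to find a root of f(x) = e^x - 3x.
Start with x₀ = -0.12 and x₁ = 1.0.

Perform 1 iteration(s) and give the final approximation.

f(x) = e^x - 3x
x₀ = -0.12, x₁ = 1.0

Secant formula: x_{n+1} = x_n - f(x_n)(x_n - x_{n-1})/(f(x_n) - f(x_{n-1}))

Iteration 1:
  f(-0.120000) = 1.246920
  f(1.000000) = -0.281718
  x_2 = 1.000000 - (-0.281718)×(1.000000 - (-0.120000))/(-0.281718 - 1.246920)
       = 0.793591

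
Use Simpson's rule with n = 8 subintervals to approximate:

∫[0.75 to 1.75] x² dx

f(x) = x²
a = 0.75, b = 1.75, n = 8
h = (b - a)/n = 0.125000

Simpson's rule: (h/3)[f(x₀) + 4f(x₁) + 2f(x₂) + ... + f(xₙ)]

x_0 = 0.7500, f(x_0) = 0.562500, coefficient = 1
x_1 = 0.8750, f(x_1) = 0.765625, coefficient = 4
x_2 = 1.0000, f(x_2) = 1.000000, coefficient = 2
x_3 = 1.1250, f(x_3) = 1.265625, coefficient = 4
x_4 = 1.2500, f(x_4) = 1.562500, coefficient = 2
x_5 = 1.3750, f(x_5) = 1.890625, coefficient = 4
x_6 = 1.5000, f(x_6) = 2.250000, coefficient = 2
x_7 = 1.6250, f(x_7) = 2.640625, coefficient = 4
x_8 = 1.7500, f(x_8) = 3.062500, coefficient = 1

I ≈ (0.125000/3) × 39.500000 = 1.645833
Exact value: 1.645833
Error: 0.000000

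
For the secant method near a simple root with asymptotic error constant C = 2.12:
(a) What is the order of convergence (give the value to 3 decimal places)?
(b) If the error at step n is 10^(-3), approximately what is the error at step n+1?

(a) Secant method has superlinear convergence with order φ = (1+√5)/2 ≈ 1.618.
    This means |e_{n+1}| ≈ C|e_n|^1.618.

(b) With |e_n| = 10^(-3) and C = 2.12:
    |e_{n+1}| ≈ 2.12 × (10^(-3))^1.618 = 2.12 × 10^(-4.85)

(a) ≈ 1.618 (golden ratio); (b) |e_{n+1}| ≈ 2.966e-05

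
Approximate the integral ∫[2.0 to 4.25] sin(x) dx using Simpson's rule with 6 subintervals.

f(x) = sin(x)
a = 2.0, b = 4.25, n = 6
h = (b - a)/n = 0.375000

Simpson's rule: (h/3)[f(x₀) + 4f(x₁) + 2f(x₂) + ... + f(xₙ)]

x_0 = 2.0000, f(x_0) = 0.909297, coefficient = 1
x_1 = 2.3750, f(x_1) = 0.693685, coefficient = 4
x_2 = 2.7500, f(x_2) = 0.381661, coefficient = 2
x_3 = 3.1250, f(x_3) = 0.016592, coefficient = 4
x_4 = 3.5000, f(x_4) = -0.350783, coefficient = 2
x_5 = 3.8750, f(x_5) = -0.669405, coefficient = 4
x_6 = 4.2500, f(x_6) = -0.894989, coefficient = 1

I ≈ (0.375000/3) × 0.239552 = 0.029944
Exact value: 0.029941
Error: 0.000003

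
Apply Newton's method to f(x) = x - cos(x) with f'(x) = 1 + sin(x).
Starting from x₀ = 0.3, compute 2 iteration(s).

f(x) = x - cos(x)
f'(x) = 1 + sin(x)
x₀ = 0.3

Newton-Raphson formula: x_{n+1} = x_n - f(x_n)/f'(x_n)

Iteration 1:
  f(0.300000) = -0.655336
  f'(0.300000) = 1.295520
  x_1 = 0.300000 - (-0.655336)/1.295520 = 0.805848
Iteration 2:
  f(0.805848) = 0.113349
  f'(0.805848) = 1.721418
  x_2 = 0.805848 - 0.113349/1.721418 = 0.740002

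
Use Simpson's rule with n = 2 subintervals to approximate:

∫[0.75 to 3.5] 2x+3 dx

f(x) = 2x+3
a = 0.75, b = 3.5, n = 2
h = (b - a)/n = 1.375000

Simpson's rule: (h/3)[f(x₀) + 4f(x₁) + 2f(x₂) + ... + f(xₙ)]

x_0 = 0.7500, f(x_0) = 4.500000, coefficient = 1
x_1 = 2.1250, f(x_1) = 7.250000, coefficient = 4
x_2 = 3.5000, f(x_2) = 10.000000, coefficient = 1

I ≈ (1.375000/3) × 43.500000 = 19.937500
Exact value: 19.937500
Error: 0.000000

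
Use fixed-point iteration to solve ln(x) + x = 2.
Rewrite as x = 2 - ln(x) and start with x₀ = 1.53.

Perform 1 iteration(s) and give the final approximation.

Equation: ln(x) + x = 2
Fixed-point form: x = 2 - ln(x)
x₀ = 1.53

x_1 = g(1.530000) = 1.574732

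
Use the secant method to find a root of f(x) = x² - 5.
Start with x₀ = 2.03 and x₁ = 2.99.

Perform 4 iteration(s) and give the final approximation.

f(x) = x² - 5
x₀ = 2.03, x₁ = 2.99

Secant formula: x_{n+1} = x_n - f(x_n)(x_n - x_{n-1})/(f(x_n) - f(x_{n-1}))

Iteration 1:
  f(2.030000) = -0.879100
  f(2.990000) = 3.940100
  x_2 = 2.990000 - 3.940100×(2.990000 - 2.030000)/(3.940100 - (-0.879100))
       = 2.205120
Iteration 2:
  f(2.990000) = 3.940100
  f(2.205120) = -0.137448
  x_3 = 2.205120 - (-0.137448)×(2.205120 - 2.990000)/(-0.137448 - 3.940100)
       = 2.231577
Iteration 3:
  f(2.205120) = -0.137448
  f(2.231577) = -0.020066
  x_4 = 2.231577 - (-0.020066)×(2.231577 - 2.205120)/(-0.020066 - (-0.137448))
       = 2.236099
Iteration 4:
  f(2.231577) = -0.020066
  f(2.236099) = 0.000140
  x_5 = 2.236099 - 0.000140×(2.236099 - 2.231577)/(0.000140 - (-0.020066))
       = 2.236068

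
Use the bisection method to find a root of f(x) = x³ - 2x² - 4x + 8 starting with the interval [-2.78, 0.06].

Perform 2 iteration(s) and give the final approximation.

f(x) = x³ - 2x² - 4x + 8
Initial interval: [-2.78, 0.06]

Iteration 1:
  c_1 = (-2.780000 + 0.060000)/2 = -1.360000
  f(c_1) = f(-1.360000) = 7.225344
  f(a) × f(c) < 0, new interval: [-2.780000, -1.360000]
Iteration 2:
  c_2 = (-2.780000 + (-1.360000))/2 = -2.070000
  f(c_2) = f(-2.070000) = -1.159543
  f(a) × f(c) ≥ 0, new interval: [-2.070000, -1.360000]

After 2 iteration(s), the approximation is c_2 = -2.070000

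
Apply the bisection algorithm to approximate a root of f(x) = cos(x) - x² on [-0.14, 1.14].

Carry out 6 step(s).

f(x) = cos(x) - x²
Initial interval: [-0.14, 1.14]

Iteration 1:
  c_1 = (-0.140000 + 1.140000)/2 = 0.500000
  f(c_1) = f(0.500000) = 0.627583
  f(a) × f(c) ≥ 0, new interval: [0.500000, 1.140000]
Iteration 2:
  c_2 = (0.500000 + 1.140000)/2 = 0.820000
  f(c_2) = f(0.820000) = 0.009821
  f(a) × f(c) ≥ 0, new interval: [0.820000, 1.140000]
Iteration 3:
  c_3 = (0.820000 + 1.140000)/2 = 0.980000
  f(c_3) = f(0.980000) = -0.403377
  f(a) × f(c) < 0, new interval: [0.820000, 0.980000]
Iteration 4:
  c_4 = (0.820000 + 0.980000)/2 = 0.900000
  f(c_4) = f(0.900000) = -0.188390
  f(a) × f(c) < 0, new interval: [0.820000, 0.900000]
Iteration 5:
  c_5 = (0.820000 + 0.900000)/2 = 0.860000
  f(c_5) = f(0.860000) = -0.087163
  f(a) × f(c) < 0, new interval: [0.820000, 0.860000]
Iteration 6:
  c_6 = (0.820000 + 0.860000)/2 = 0.840000
  f(c_6) = f(0.840000) = -0.038137
  f(a) × f(c) < 0, new interval: [0.820000, 0.840000]

After 6 iteration(s), the approximation is c_6 = 0.840000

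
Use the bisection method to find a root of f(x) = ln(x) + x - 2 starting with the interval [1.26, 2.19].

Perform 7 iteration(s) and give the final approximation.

f(x) = ln(x) + x - 2
Initial interval: [1.26, 2.19]

Iteration 1:
  c_1 = (1.260000 + 2.190000)/2 = 1.725000
  f(c_1) = f(1.725000) = 0.270227
  f(a) × f(c) < 0, new interval: [1.260000, 1.725000]
Iteration 2:
  c_2 = (1.260000 + 1.725000)/2 = 1.492500
  f(c_2) = f(1.492500) = -0.107047
  f(a) × f(c) ≥ 0, new interval: [1.492500, 1.725000]
Iteration 3:
  c_3 = (1.492500 + 1.725000)/2 = 1.608750
  f(c_3) = f(1.608750) = 0.084207
  f(a) × f(c) < 0, new interval: [1.492500, 1.608750]
Iteration 4:
  c_4 = (1.492500 + 1.608750)/2 = 1.550625
  f(c_4) = f(1.550625) = -0.010717
  f(a) × f(c) ≥ 0, new interval: [1.550625, 1.608750]
Iteration 5:
  c_5 = (1.550625 + 1.608750)/2 = 1.579688
  f(c_5) = f(1.579688) = 0.036915
  f(a) × f(c) < 0, new interval: [1.550625, 1.579688]
Iteration 6:
  c_6 = (1.550625 + 1.579688)/2 = 1.565156
  f(c_6) = f(1.565156) = 0.013142
  f(a) × f(c) < 0, new interval: [1.550625, 1.565156]
Iteration 7:
  c_7 = (1.550625 + 1.565156)/2 = 1.557891
  f(c_7) = f(1.557891) = 0.001223
  f(a) × f(c) < 0, new interval: [1.550625, 1.557891]

After 7 iteration(s), the approximation is c_7 = 1.557891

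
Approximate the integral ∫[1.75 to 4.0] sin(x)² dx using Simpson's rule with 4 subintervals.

f(x) = sin(x)²
a = 1.75, b = 4.0, n = 4
h = (b - a)/n = 0.562500

Simpson's rule: (h/3)[f(x₀) + 4f(x₁) + 2f(x₂) + ... + f(xₙ)]

x_0 = 1.7500, f(x_0) = 0.968228, coefficient = 1
x_1 = 2.3125, f(x_1) = 0.543639, coefficient = 4
x_2 = 2.8750, f(x_2) = 0.069404, coefficient = 2
x_3 = 3.4375, f(x_3) = 0.085035, coefficient = 4
x_4 = 4.0000, f(x_4) = 0.572750, coefficient = 1

I ≈ (0.562500/3) × 4.194482 = 0.786465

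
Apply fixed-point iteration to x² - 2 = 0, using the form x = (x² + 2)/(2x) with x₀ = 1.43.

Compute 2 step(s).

Equation: x² - 2 = 0
Fixed-point form: x = (x² + 2)/(2x)
x₀ = 1.43

x_1 = g(1.430000) = 1.414301
x_2 = g(1.414301) = 1.414214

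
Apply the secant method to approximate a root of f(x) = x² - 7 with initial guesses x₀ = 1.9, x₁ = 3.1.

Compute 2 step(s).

f(x) = x² - 7
x₀ = 1.9, x₁ = 3.1

Secant formula: x_{n+1} = x_n - f(x_n)(x_n - x_{n-1})/(f(x_n) - f(x_{n-1}))

Iteration 1:
  f(1.900000) = -3.390000
  f(3.100000) = 2.610000
  x_2 = 3.100000 - 2.610000×(3.100000 - 1.900000)/(2.610000 - (-3.390000))
       = 2.578000
Iteration 2:
  f(3.100000) = 2.610000
  f(2.578000) = -0.353916
  x_3 = 2.578000 - (-0.353916)×(2.578000 - 3.100000)/(-0.353916 - 2.610000)
       = 2.640331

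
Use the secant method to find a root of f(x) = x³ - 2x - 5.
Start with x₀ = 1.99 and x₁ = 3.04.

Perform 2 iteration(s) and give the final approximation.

f(x) = x³ - 2x - 5
x₀ = 1.99, x₁ = 3.04

Secant formula: x_{n+1} = x_n - f(x_n)(x_n - x_{n-1})/(f(x_n) - f(x_{n-1}))

Iteration 1:
  f(1.990000) = -1.099401
  f(3.040000) = 17.014464
  x_2 = 3.040000 - 17.014464×(3.040000 - 1.990000)/(17.014464 - (-1.099401))
       = 2.053729
Iteration 2:
  f(3.040000) = 17.014464
  f(2.053729) = -0.445238
  x_3 = 2.053729 - (-0.445238)×(2.053729 - 3.040000)/(-0.445238 - 17.014464)
       = 2.078879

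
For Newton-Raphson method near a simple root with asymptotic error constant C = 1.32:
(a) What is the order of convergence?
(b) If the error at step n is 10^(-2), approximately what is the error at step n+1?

(a) Newton-Raphson has quadratic (order 2) convergence near simple roots.
    This means |e_{n+1}| ≈ C|e_n|².

(b) With |e_n| = 10^(-2) and C = 1.32:
    |e_{n+1}| ≈ 1.32 × (10^(-2))² = 1.32 × 10^(-4)

(a) 2 (quadratic); (b) |e_{n+1}| ≈ 1.320e-04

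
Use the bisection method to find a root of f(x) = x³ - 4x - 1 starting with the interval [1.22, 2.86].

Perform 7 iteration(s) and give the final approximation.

f(x) = x³ - 4x - 1
Initial interval: [1.22, 2.86]

Iteration 1:
  c_1 = (1.220000 + 2.860000)/2 = 2.040000
  f(c_1) = f(2.040000) = -0.670336
  f(a) × f(c) ≥ 0, new interval: [2.040000, 2.860000]
Iteration 2:
  c_2 = (2.040000 + 2.860000)/2 = 2.450000
  f(c_2) = f(2.450000) = 3.906125
  f(a) × f(c) < 0, new interval: [2.040000, 2.450000]
Iteration 3:
  c_3 = (2.040000 + 2.450000)/2 = 2.245000
  f(c_3) = f(2.245000) = 1.334856
  f(a) × f(c) < 0, new interval: [2.040000, 2.245000]
Iteration 4:
  c_4 = (2.040000 + 2.245000)/2 = 2.142500
  f(c_4) = f(2.142500) = 0.264731
  f(a) × f(c) < 0, new interval: [2.040000, 2.142500]
Iteration 5:
  c_5 = (2.040000 + 2.142500)/2 = 2.091250
  f(c_5) = f(2.091250) = -0.219281
  f(a) × f(c) ≥ 0, new interval: [2.091250, 2.142500]
Iteration 6:
  c_6 = (2.091250 + 2.142500)/2 = 2.116875
  f(c_6) = f(2.116875) = 0.018555
  f(a) × f(c) < 0, new interval: [2.091250, 2.116875]
Iteration 7:
  c_7 = (2.091250 + 2.116875)/2 = 2.104063
  f(c_7) = f(2.104063) = -0.101399
  f(a) × f(c) ≥ 0, new interval: [2.104063, 2.116875]

After 7 iteration(s), the approximation is c_7 = 2.104063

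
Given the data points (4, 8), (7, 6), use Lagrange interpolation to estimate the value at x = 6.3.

Lagrange interpolation formula:
P(x) = Σ yᵢ × Lᵢ(x)
where Lᵢ(x) = Π_{j≠i} (x - xⱼ)/(xᵢ - xⱼ)

L_0(6.3) = (6.3 - 7)/(4 - 7) = 0.233333
L_1(6.3) = (6.3 - 4)/(7 - 4) = 0.766667

P(6.3) = 8×L_0(6.3) + 6×L_1(6.3)
P(6.3) = 6.466667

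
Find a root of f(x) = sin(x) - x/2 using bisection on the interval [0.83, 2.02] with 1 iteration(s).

f(x) = sin(x) - x/2
Initial interval: [0.83, 2.02]

Iteration 1:
  c_1 = (0.830000 + 2.020000)/2 = 1.425000
  f(c_1) = f(1.425000) = 0.276891
  f(a) × f(c) ≥ 0, new interval: [1.425000, 2.020000]

After 1 iteration(s), the approximation is c_1 = 1.425000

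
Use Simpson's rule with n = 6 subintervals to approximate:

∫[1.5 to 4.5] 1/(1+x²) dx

f(x) = 1/(1+x²)
a = 1.5, b = 4.5, n = 6
h = (b - a)/n = 0.500000

Simpson's rule: (h/3)[f(x₀) + 4f(x₁) + 2f(x₂) + ... + f(xₙ)]

x_0 = 1.5000, f(x_0) = 0.307692, coefficient = 1
x_1 = 2.0000, f(x_1) = 0.200000, coefficient = 4
x_2 = 2.5000, f(x_2) = 0.137931, coefficient = 2
x_3 = 3.0000, f(x_3) = 0.100000, coefficient = 4
x_4 = 3.5000, f(x_4) = 0.075472, coefficient = 2
x_5 = 4.0000, f(x_5) = 0.058824, coefficient = 4
x_6 = 4.5000, f(x_6) = 0.047059, coefficient = 1

I ≈ (0.500000/3) × 2.216851 = 0.369475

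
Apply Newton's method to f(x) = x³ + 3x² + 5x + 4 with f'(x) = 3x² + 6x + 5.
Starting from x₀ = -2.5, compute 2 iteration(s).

f(x) = x³ + 3x² + 5x + 4
f'(x) = 3x² + 6x + 5
x₀ = -2.5

Newton-Raphson formula: x_{n+1} = x_n - f(x_n)/f'(x_n)

Iteration 1:
  f(-2.500000) = -5.375000
  f'(-2.500000) = 8.750000
  x_1 = -2.500000 - (-5.375000)/8.750000 = -1.885714
Iteration 2:
  f(-1.885714) = -1.466262
  f'(-1.885714) = 4.353469
  x_2 = -1.885714 - (-1.466262)/4.353469 = -1.548911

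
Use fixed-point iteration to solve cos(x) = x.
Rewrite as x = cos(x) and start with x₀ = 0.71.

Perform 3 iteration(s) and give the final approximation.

Equation: cos(x) = x
Fixed-point form: x = cos(x)
x₀ = 0.71

x_1 = g(0.710000) = 0.758362
x_2 = g(0.758362) = 0.725964
x_3 = g(0.725964) = 0.747860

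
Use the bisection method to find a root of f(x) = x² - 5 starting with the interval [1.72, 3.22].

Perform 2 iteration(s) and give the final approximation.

f(x) = x² - 5
Initial interval: [1.72, 3.22]

Iteration 1:
  c_1 = (1.720000 + 3.220000)/2 = 2.470000
  f(c_1) = f(2.470000) = 1.100900
  f(a) × f(c) < 0, new interval: [1.720000, 2.470000]
Iteration 2:
  c_2 = (1.720000 + 2.470000)/2 = 2.095000
  f(c_2) = f(2.095000) = -0.610975
  f(a) × f(c) ≥ 0, new interval: [2.095000, 2.470000]

After 2 iteration(s), the approximation is c_2 = 2.095000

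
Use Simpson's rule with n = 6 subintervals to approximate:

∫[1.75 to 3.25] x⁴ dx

f(x) = x⁴
a = 1.75, b = 3.25, n = 6
h = (b - a)/n = 0.250000

Simpson's rule: (h/3)[f(x₀) + 4f(x₁) + 2f(x₂) + ... + f(xₙ)]

x_0 = 1.7500, f(x_0) = 9.378906, coefficient = 1
x_1 = 2.0000, f(x_1) = 16.000000, coefficient = 4
x_2 = 2.2500, f(x_2) = 25.628906, coefficient = 2
x_3 = 2.5000, f(x_3) = 39.062500, coefficient = 4
x_4 = 2.7500, f(x_4) = 57.191406, coefficient = 2
x_5 = 3.0000, f(x_5) = 81.000000, coefficient = 4
x_6 = 3.2500, f(x_6) = 111.566406, coefficient = 1

I ≈ (0.250000/3) × 830.835938 = 69.236328
Exact value: 69.235547
Error: 0.000781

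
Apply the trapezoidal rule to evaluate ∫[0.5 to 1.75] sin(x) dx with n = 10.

f(x) = sin(x)
a = 0.5, b = 1.75, n = 10
h = (b - a)/n = 0.125000

Trapezoidal rule: (h/2)[f(x₀) + 2f(x₁) + 2f(x₂) + ... + f(xₙ)]

x_0 = 0.5000, f(x_0) = 0.479426, coefficient = 1
x_1 = 0.6250, f(x_1) = 0.585097, coefficient = 2
x_2 = 0.7500, f(x_2) = 0.681639, coefficient = 2
x_3 = 0.8750, f(x_3) = 0.767544, coefficient = 2
x_4 = 1.0000, f(x_4) = 0.841471, coefficient = 2
x_5 = 1.1250, f(x_5) = 0.902268, coefficient = 2
x_6 = 1.2500, f(x_6) = 0.948985, coefficient = 2
x_7 = 1.3750, f(x_7) = 0.980893, coefficient = 2
x_8 = 1.5000, f(x_8) = 0.997495, coefficient = 2
x_9 = 1.6250, f(x_9) = 0.998531, coefficient = 2
x_10 = 1.7500, f(x_10) = 0.983986, coefficient = 1

I ≈ (0.125000/2) × 16.871256 = 1.054453
Exact value: 1.055829
Error: 0.001375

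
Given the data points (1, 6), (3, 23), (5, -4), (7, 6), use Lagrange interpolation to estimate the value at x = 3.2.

Lagrange interpolation formula:
P(x) = Σ yᵢ × Lᵢ(x)
where Lᵢ(x) = Π_{j≠i} (x - xⱼ)/(xᵢ - xⱼ)

L_0(3.2) = (3.2 - 3)/(1 - 3) × (3.2 - 5)/(1 - 5) × (3.2 - 7)/(1 - 7) = -0.028500
L_1(3.2) = (3.2 - 1)/(3 - 1) × (3.2 - 5)/(3 - 5) × (3.2 - 7)/(3 - 7) = 0.940500
L_2(3.2) = (3.2 - 1)/(5 - 1) × (3.2 - 3)/(5 - 3) × (3.2 - 7)/(5 - 7) = 0.104500
L_3(3.2) = (3.2 - 1)/(7 - 1) × (3.2 - 3)/(7 - 3) × (3.2 - 5)/(7 - 5) = -0.016500

P(3.2) = 6×L_0(3.2) + 23×L_1(3.2) + (-4)×L_2(3.2) + 6×L_3(3.2)
P(3.2) = 20.943500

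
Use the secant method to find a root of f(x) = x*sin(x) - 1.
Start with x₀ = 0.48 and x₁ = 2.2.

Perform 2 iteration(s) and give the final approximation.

f(x) = x*sin(x) - 1
x₀ = 0.48, x₁ = 2.2

Secant formula: x_{n+1} = x_n - f(x_n)(x_n - x_{n-1})/(f(x_n) - f(x_{n-1}))

Iteration 1:
  f(0.480000) = -0.778346
  f(2.200000) = 0.778692
  x_2 = 2.200000 - 0.778692×(2.200000 - 0.480000)/(0.778692 - (-0.778346))
       = 1.339809
Iteration 2:
  f(2.200000) = 0.778692
  f(1.339809) = 0.304225
  x_3 = 1.339809 - 0.304225×(1.339809 - 2.200000)/(0.304225 - 0.778692)
       = 0.788261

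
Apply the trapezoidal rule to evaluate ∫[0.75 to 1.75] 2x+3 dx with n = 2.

f(x) = 2x+3
a = 0.75, b = 1.75, n = 2
h = (b - a)/n = 0.500000

Trapezoidal rule: (h/2)[f(x₀) + 2f(x₁) + 2f(x₂) + ... + f(xₙ)]

x_0 = 0.7500, f(x_0) = 4.500000, coefficient = 1
x_1 = 1.2500, f(x_1) = 5.500000, coefficient = 2
x_2 = 1.7500, f(x_2) = 6.500000, coefficient = 1

I ≈ (0.500000/2) × 22.000000 = 5.500000
Exact value: 5.500000
Error: 0.000000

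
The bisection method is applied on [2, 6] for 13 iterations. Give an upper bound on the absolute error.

Bisection error bound: |error| ≤ (b-a)/2^n
|error| ≤ (6 - 2)/2^13 = 4/2^13
|error| ≤ 0.0004882812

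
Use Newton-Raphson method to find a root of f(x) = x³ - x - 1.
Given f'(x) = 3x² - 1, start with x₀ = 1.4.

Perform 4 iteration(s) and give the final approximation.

f(x) = x³ - x - 1
f'(x) = 3x² - 1
x₀ = 1.4

Newton-Raphson formula: x_{n+1} = x_n - f(x_n)/f'(x_n)

Iteration 1:
  f(1.400000) = 0.344000
  f'(1.400000) = 4.880000
  x_1 = 1.400000 - 0.344000/4.880000 = 1.329508
Iteration 2:
  f(1.329508) = 0.020520
  f'(1.329508) = 4.302776
  x_2 = 1.329508 - 0.020520/4.302776 = 1.324739
Iteration 3:
  f(1.324739) = 0.000091
  f'(1.324739) = 4.264802
  x_3 = 1.324739 - 0.000091/4.264802 = 1.324718
Iteration 4:
  f(1.324718) = 0.000000
  f'(1.324718) = 4.264633
  x_4 = 1.324718 - 0.000000/4.264633 = 1.324718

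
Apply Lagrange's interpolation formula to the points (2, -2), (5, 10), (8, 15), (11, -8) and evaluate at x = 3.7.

Lagrange interpolation formula:
P(x) = Σ yᵢ × Lᵢ(x)
where Lᵢ(x) = Π_{j≠i} (x - xⱼ)/(xᵢ - xⱼ)

L_0(3.7) = (3.7 - 5)/(2 - 5) × (3.7 - 8)/(2 - 8) × (3.7 - 11)/(2 - 11) = 0.251895
L_1(3.7) = (3.7 - 2)/(5 - 2) × (3.7 - 8)/(5 - 8) × (3.7 - 11)/(5 - 11) = 0.988204
L_2(3.7) = (3.7 - 2)/(8 - 2) × (3.7 - 5)/(8 - 5) × (3.7 - 11)/(8 - 11) = -0.298759
L_3(3.7) = (3.7 - 2)/(11 - 2) × (3.7 - 5)/(11 - 5) × (3.7 - 8)/(11 - 8) = 0.058660

P(3.7) = (-2)×L_0(3.7) + 10×L_1(3.7) + 15×L_2(3.7) + (-8)×L_3(3.7)
P(3.7) = 4.427574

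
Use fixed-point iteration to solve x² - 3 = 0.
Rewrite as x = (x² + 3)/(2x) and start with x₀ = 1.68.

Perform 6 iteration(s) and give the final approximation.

Equation: x² - 3 = 0
Fixed-point form: x = (x² + 3)/(2x)
x₀ = 1.68

x_1 = g(1.680000) = 1.732857
x_2 = g(1.732857) = 1.732051
x_3 = g(1.732051) = 1.732051
x_4 = g(1.732051) = 1.732051
x_5 = g(1.732051) = 1.732051
x_6 = g(1.732051) = 1.732051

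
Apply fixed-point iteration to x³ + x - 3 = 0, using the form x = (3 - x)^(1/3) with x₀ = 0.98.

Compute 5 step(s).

Equation: x³ + x - 3 = 0
Fixed-point form: x = (3 - x)^(1/3)
x₀ = 0.98

x_1 = g(0.980000) = 1.264107
x_2 = g(1.264107) = 1.201824
x_3 = g(1.201824) = 1.216029
x_4 = g(1.216029) = 1.212819
x_5 = g(1.212819) = 1.213546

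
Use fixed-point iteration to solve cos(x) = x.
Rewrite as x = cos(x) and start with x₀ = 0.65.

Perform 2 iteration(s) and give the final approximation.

Equation: cos(x) = x
Fixed-point form: x = cos(x)
x₀ = 0.65

x_1 = g(0.650000) = 0.796084
x_2 = g(0.796084) = 0.699511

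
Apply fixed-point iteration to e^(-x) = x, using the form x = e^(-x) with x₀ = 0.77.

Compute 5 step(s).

Equation: e^(-x) = x
Fixed-point form: x = e^(-x)
x₀ = 0.77

x_1 = g(0.770000) = 0.463013
x_2 = g(0.463013) = 0.629384
x_3 = g(0.629384) = 0.532920
x_4 = g(0.532920) = 0.586889
x_5 = g(0.586889) = 0.556055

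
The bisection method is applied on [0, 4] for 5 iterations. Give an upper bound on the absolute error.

Bisection error bound: |error| ≤ (b-a)/2^n
|error| ≤ (4 - 0)/2^5 = 4/2^5
|error| ≤ 0.1250000000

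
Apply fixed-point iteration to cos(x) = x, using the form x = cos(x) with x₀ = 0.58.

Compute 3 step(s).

Equation: cos(x) = x
Fixed-point form: x = cos(x)
x₀ = 0.58

x_1 = g(0.580000) = 0.836463
x_2 = g(0.836463) = 0.670093
x_3 = g(0.670093) = 0.783764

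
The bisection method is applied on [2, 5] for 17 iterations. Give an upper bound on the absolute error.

Bisection error bound: |error| ≤ (b-a)/2^n
|error| ≤ (5 - 2)/2^17 = 3/2^17
|error| ≤ 0.0000228882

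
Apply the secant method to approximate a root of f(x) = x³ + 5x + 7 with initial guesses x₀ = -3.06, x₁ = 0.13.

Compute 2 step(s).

f(x) = x³ + 5x + 7
x₀ = -3.06, x₁ = 0.13

Secant formula: x_{n+1} = x_n - f(x_n)(x_n - x_{n-1})/(f(x_n) - f(x_{n-1}))

Iteration 1:
  f(-3.060000) = -36.952616
  f(0.130000) = 7.652197
  x_2 = 0.130000 - 7.652197×(0.130000 - (-3.060000))/(7.652197 - (-36.952616))
       = -0.417262
Iteration 2:
  f(0.130000) = 7.652197
  f(-0.417262) = 4.841043
  x_3 = -0.417262 - 4.841043×(-0.417262 - 0.130000)/(4.841043 - 7.652197)
       = -1.359692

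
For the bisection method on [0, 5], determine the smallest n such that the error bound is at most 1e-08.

We need (b-a)/2^n ≤ 1e-08
(5 - 0)/2^n ≤ 1e-08
5/2^n ≤ 1e-08
2^n ≥ 500000000
n ≥ log₂(500000000) = 28.90
n ≥ 29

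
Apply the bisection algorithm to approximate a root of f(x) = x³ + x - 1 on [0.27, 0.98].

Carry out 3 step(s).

f(x) = x³ + x - 1
Initial interval: [0.27, 0.98]

Iteration 1:
  c_1 = (0.270000 + 0.980000)/2 = 0.625000
  f(c_1) = f(0.625000) = -0.130859
  f(a) × f(c) ≥ 0, new interval: [0.625000, 0.980000]
Iteration 2:
  c_2 = (0.625000 + 0.980000)/2 = 0.802500
  f(c_2) = f(0.802500) = 0.319315
  f(a) × f(c) < 0, new interval: [0.625000, 0.802500]
Iteration 3:
  c_3 = (0.625000 + 0.802500)/2 = 0.713750
  f(c_3) = f(0.713750) = 0.077362
  f(a) × f(c) < 0, new interval: [0.625000, 0.713750]

After 3 iteration(s), the approximation is c_3 = 0.713750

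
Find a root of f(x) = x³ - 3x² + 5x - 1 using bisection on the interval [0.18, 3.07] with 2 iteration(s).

f(x) = x³ - 3x² + 5x - 1
Initial interval: [0.18, 3.07]

Iteration 1:
  c_1 = (0.180000 + 3.070000)/2 = 1.625000
  f(c_1) = f(1.625000) = 3.494141
  f(a) × f(c) < 0, new interval: [0.180000, 1.625000]
Iteration 2:
  c_2 = (0.180000 + 1.625000)/2 = 0.902500
  f(c_2) = f(0.902500) = 1.804073
  f(a) × f(c) < 0, new interval: [0.180000, 0.902500]

After 2 iteration(s), the approximation is c_2 = 0.902500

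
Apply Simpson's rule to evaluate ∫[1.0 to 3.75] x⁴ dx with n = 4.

f(x) = x⁴
a = 1.0, b = 3.75, n = 4
h = (b - a)/n = 0.687500

Simpson's rule: (h/3)[f(x₀) + 4f(x₁) + 2f(x₂) + ... + f(xₙ)]

x_0 = 1.0000, f(x_0) = 1.000000, coefficient = 1
x_1 = 1.6875, f(x_1) = 8.109146, coefficient = 4
x_2 = 2.3750, f(x_2) = 31.816650, coefficient = 2
x_3 = 3.0625, f(x_3) = 87.963882, coefficient = 4
x_4 = 3.7500, f(x_4) = 197.753906, coefficient = 1

I ≈ (0.687500/3) × 646.679321 = 148.197344
Exact value: 148.115430
Error: 0.081915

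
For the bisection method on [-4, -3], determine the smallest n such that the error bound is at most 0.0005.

We need (b-a)/2^n ≤ 0.0005
(-3 - (-4))/2^n ≤ 0.0005
1/2^n ≤ 0.0005
2^n ≥ 2000
n ≥ log₂(2000) = 10.97
n ≥ 11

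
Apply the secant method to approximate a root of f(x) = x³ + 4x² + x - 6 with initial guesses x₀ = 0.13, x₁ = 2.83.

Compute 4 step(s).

f(x) = x³ + 4x² + x - 6
x₀ = 0.13, x₁ = 2.83

Secant formula: x_{n+1} = x_n - f(x_n)(x_n - x_{n-1})/(f(x_n) - f(x_{n-1}))

Iteration 1:
  f(0.130000) = -5.800203
  f(2.830000) = 51.530787
  x_2 = 2.830000 - 51.530787×(2.830000 - 0.130000)/(51.530787 - (-5.800203))
       = 0.403160
Iteration 2:
  f(2.830000) = 51.530787
  f(0.403160) = -4.881158
  x_3 = 0.403160 - (-4.881158)×(0.403160 - 2.830000)/(-4.881158 - 51.530787)
       = 0.613147
Iteration 3:
  f(0.403160) = -4.881158
  f(0.613147) = -3.652540
  x_4 = 0.613147 - (-3.652540)×(0.613147 - 0.403160)/(-3.652540 - (-4.881158))
       = 1.237416
Iteration 4:
  f(0.613147) = -3.652540
  f(1.237416) = 3.256933
  x_5 = 1.237416 - 3.256933×(1.237416 - 0.613147)/(3.256933 - (-3.652540))
       = 0.943153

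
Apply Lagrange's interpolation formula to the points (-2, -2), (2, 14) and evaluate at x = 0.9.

Lagrange interpolation formula:
P(x) = Σ yᵢ × Lᵢ(x)
where Lᵢ(x) = Π_{j≠i} (x - xⱼ)/(xᵢ - xⱼ)

L_0(0.9) = (0.9 - 2)/(-2 - 2) = 0.275000
L_1(0.9) = (0.9 - (-2))/(2 - (-2)) = 0.725000

P(0.9) = (-2)×L_0(0.9) + 14×L_1(0.9)
P(0.9) = 9.600000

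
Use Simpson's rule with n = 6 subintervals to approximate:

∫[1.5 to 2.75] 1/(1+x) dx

f(x) = 1/(1+x)
a = 1.5, b = 2.75, n = 6
h = (b - a)/n = 0.208333

Simpson's rule: (h/3)[f(x₀) + 4f(x₁) + 2f(x₂) + ... + f(xₙ)]

x_0 = 1.5000, f(x_0) = 0.400000, coefficient = 1
x_1 = 1.7083, f(x_1) = 0.369231, coefficient = 4
x_2 = 1.9167, f(x_2) = 0.342857, coefficient = 2
x_3 = 2.1250, f(x_3) = 0.320000, coefficient = 4
x_4 = 2.3333, f(x_4) = 0.300000, coefficient = 2
x_5 = 2.5417, f(x_5) = 0.282353, coefficient = 4
x_6 = 2.7500, f(x_6) = 0.266667, coefficient = 1

I ≈ (0.208333/3) × 5.838716 = 0.405466
Exact value: 0.405465
Error: 0.000001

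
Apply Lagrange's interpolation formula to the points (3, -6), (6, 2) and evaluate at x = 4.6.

Lagrange interpolation formula:
P(x) = Σ yᵢ × Lᵢ(x)
where Lᵢ(x) = Π_{j≠i} (x - xⱼ)/(xᵢ - xⱼ)

L_0(4.6) = (4.6 - 6)/(3 - 6) = 0.466667
L_1(4.6) = (4.6 - 3)/(6 - 3) = 0.533333

P(4.6) = (-6)×L_0(4.6) + 2×L_1(4.6)
P(4.6) = -1.733333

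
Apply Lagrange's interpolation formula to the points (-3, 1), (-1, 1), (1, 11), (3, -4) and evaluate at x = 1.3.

Lagrange interpolation formula:
P(x) = Σ yᵢ × Lᵢ(x)
where Lᵢ(x) = Π_{j≠i} (x - xⱼ)/(xᵢ - xⱼ)

L_0(1.3) = (1.3 - (-1))/(-3 - (-1)) × (1.3 - 1)/(-3 - 1) × (1.3 - 3)/(-3 - 3) = 0.024438
L_1(1.3) = (1.3 - (-3))/(-1 - (-3)) × (1.3 - 1)/(-1 - 1) × (1.3 - 3)/(-1 - 3) = -0.137063
L_2(1.3) = (1.3 - (-3))/(1 - (-3)) × (1.3 - (-1))/(1 - (-1)) × (1.3 - 3)/(1 - 3) = 1.050812
L_3(1.3) = (1.3 - (-3))/(3 - (-3)) × (1.3 - (-1))/(3 - (-1)) × (1.3 - 1)/(3 - 1) = 0.061813

P(1.3) = 1×L_0(1.3) + 1×L_1(1.3) + 11×L_2(1.3) + (-4)×L_3(1.3)
P(1.3) = 11.199063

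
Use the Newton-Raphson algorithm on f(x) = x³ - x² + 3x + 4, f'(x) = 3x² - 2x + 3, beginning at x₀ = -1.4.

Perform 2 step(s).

f(x) = x³ - x² + 3x + 4
f'(x) = 3x² - 2x + 3
x₀ = -1.4

Newton-Raphson formula: x_{n+1} = x_n - f(x_n)/f'(x_n)

Iteration 1:
  f(-1.400000) = -4.904000
  f'(-1.400000) = 11.680000
  x_1 = -1.400000 - (-4.904000)/11.680000 = -0.980137
Iteration 2:
  f(-0.980137) = -0.842666
  f'(-0.980137) = 7.842280
  x_2 = -0.980137 - (-0.842666)/7.842280 = -0.872685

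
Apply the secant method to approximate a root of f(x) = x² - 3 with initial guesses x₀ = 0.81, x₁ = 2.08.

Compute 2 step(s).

f(x) = x² - 3
x₀ = 0.81, x₁ = 2.08

Secant formula: x_{n+1} = x_n - f(x_n)(x_n - x_{n-1})/(f(x_n) - f(x_{n-1}))

Iteration 1:
  f(0.810000) = -2.343900
  f(2.080000) = 1.326400
  x_2 = 2.080000 - 1.326400×(2.080000 - 0.810000)/(1.326400 - (-2.343900))
       = 1.621038
Iteration 2:
  f(2.080000) = 1.326400
  f(1.621038) = -0.372236
  x_3 = 1.621038 - (-0.372236)×(1.621038 - 2.080000)/(-0.372236 - 1.326400)
       = 1.721614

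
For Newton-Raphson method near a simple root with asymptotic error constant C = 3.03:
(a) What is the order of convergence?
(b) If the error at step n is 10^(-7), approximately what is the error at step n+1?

(a) Newton-Raphson has quadratic (order 2) convergence near simple roots.
    This means |e_{n+1}| ≈ C|e_n|².

(b) With |e_n| = 10^(-7) and C = 3.03:
    |e_{n+1}| ≈ 3.03 × (10^(-7))² = 3.03 × 10^(-14)

(a) 2 (quadratic); (b) |e_{n+1}| ≈ 3.030e-14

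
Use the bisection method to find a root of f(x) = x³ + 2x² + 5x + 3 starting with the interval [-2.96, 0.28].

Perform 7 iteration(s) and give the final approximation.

f(x) = x³ + 2x² + 5x + 3
Initial interval: [-2.96, 0.28]

Iteration 1:
  c_1 = (-2.960000 + 0.280000)/2 = -1.340000
  f(c_1) = f(-1.340000) = -2.514904
  f(a) × f(c) ≥ 0, new interval: [-1.340000, 0.280000]
Iteration 2:
  c_2 = (-1.340000 + 0.280000)/2 = -0.530000
  f(c_2) = f(-0.530000) = 0.762923
  f(a) × f(c) < 0, new interval: [-1.340000, -0.530000]
Iteration 3:
  c_3 = (-1.340000 + (-0.530000))/2 = -0.935000
  f(c_3) = f(-0.935000) = -0.743950
  f(a) × f(c) ≥ 0, new interval: [-0.935000, -0.530000]
Iteration 4:
  c_4 = (-0.935000 + (-0.530000))/2 = -0.732500
  f(c_4) = f(-0.732500) = 0.017585
  f(a) × f(c) < 0, new interval: [-0.935000, -0.732500]
Iteration 5:
  c_5 = (-0.935000 + (-0.732500))/2 = -0.833750
  f(c_5) = f(-0.833750) = -0.358044
  f(a) × f(c) ≥ 0, new interval: [-0.833750, -0.732500]
Iteration 6:
  c_6 = (-0.833750 + (-0.732500))/2 = -0.783125
  f(c_6) = f(-0.783125) = -0.169334
  f(a) × f(c) ≥ 0, new interval: [-0.783125, -0.732500]
Iteration 7:
  c_7 = (-0.783125 + (-0.732500))/2 = -0.757812
  f(c_7) = f(-0.757812) = -0.075699
  f(a) × f(c) ≥ 0, new interval: [-0.757812, -0.732500]

After 7 iteration(s), the approximation is c_7 = -0.757812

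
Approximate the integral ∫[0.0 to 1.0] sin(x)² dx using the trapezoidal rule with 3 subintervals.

f(x) = sin(x)²
a = 0.0, b = 1.0, n = 3
h = (b - a)/n = 0.333333

Trapezoidal rule: (h/2)[f(x₀) + 2f(x₁) + 2f(x₂) + ... + f(xₙ)]

x_0 = 0.0000, f(x_0) = 0.000000, coefficient = 1
x_1 = 0.3333, f(x_1) = 0.107056, coefficient = 2
x_2 = 0.6667, f(x_2) = 0.382381, coefficient = 2
x_3 = 1.0000, f(x_3) = 0.708073, coefficient = 1

I ≈ (0.333333/2) × 1.686949 = 0.281158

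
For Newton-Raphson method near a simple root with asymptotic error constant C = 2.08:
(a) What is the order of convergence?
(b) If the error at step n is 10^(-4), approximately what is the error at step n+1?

(a) Newton-Raphson has quadratic (order 2) convergence near simple roots.
    This means |e_{n+1}| ≈ C|e_n|².

(b) With |e_n| = 10^(-4) and C = 2.08:
    |e_{n+1}| ≈ 2.08 × (10^(-4))² = 2.08 × 10^(-8)

(a) 2 (quadratic); (b) |e_{n+1}| ≈ 2.080e-08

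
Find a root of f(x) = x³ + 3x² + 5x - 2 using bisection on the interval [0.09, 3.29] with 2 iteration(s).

f(x) = x³ + 3x² + 5x - 2
Initial interval: [0.09, 3.29]

Iteration 1:
  c_1 = (0.090000 + 3.290000)/2 = 1.690000
  f(c_1) = f(1.690000) = 19.845109
  f(a) × f(c) < 0, new interval: [0.090000, 1.690000]
Iteration 2:
  c_2 = (0.090000 + 1.690000)/2 = 0.890000
  f(c_2) = f(0.890000) = 5.531269
  f(a) × f(c) < 0, new interval: [0.090000, 0.890000]

After 2 iteration(s), the approximation is c_2 = 0.890000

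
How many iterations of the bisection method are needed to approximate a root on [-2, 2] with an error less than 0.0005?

We need (b-a)/2^n ≤ 0.0005
(2 - (-2))/2^n ≤ 0.0005
4/2^n ≤ 0.0005
2^n ≥ 8000
n ≥ log₂(8000) = 12.97
n ≥ 13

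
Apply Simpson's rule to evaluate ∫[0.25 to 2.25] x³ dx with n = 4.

f(x) = x³
a = 0.25, b = 2.25, n = 4
h = (b - a)/n = 0.500000

Simpson's rule: (h/3)[f(x₀) + 4f(x₁) + 2f(x₂) + ... + f(xₙ)]

x_0 = 0.2500, f(x_0) = 0.015625, coefficient = 1
x_1 = 0.7500, f(x_1) = 0.421875, coefficient = 4
x_2 = 1.2500, f(x_2) = 1.953125, coefficient = 2
x_3 = 1.7500, f(x_3) = 5.359375, coefficient = 4
x_4 = 2.2500, f(x_4) = 11.390625, coefficient = 1

I ≈ (0.500000/3) × 38.437500 = 6.406250
Exact value: 6.406250
Error: 0.000000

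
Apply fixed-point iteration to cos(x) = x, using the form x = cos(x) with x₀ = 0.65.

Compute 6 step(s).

Equation: cos(x) = x
Fixed-point form: x = cos(x)
x₀ = 0.65

x_1 = g(0.650000) = 0.796084
x_2 = g(0.796084) = 0.699511
x_3 = g(0.699511) = 0.765157
x_4 = g(0.765157) = 0.721273
x_5 = g(0.721273) = 0.750965
x_6 = g(0.750965) = 0.731030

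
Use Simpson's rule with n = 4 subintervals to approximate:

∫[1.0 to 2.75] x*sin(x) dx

f(x) = x*sin(x)
a = 1.0, b = 2.75, n = 4
h = (b - a)/n = 0.437500

Simpson's rule: (h/3)[f(x₀) + 4f(x₁) + 2f(x₂) + ... + f(xₙ)]

x_0 = 1.0000, f(x_0) = 0.841471, coefficient = 1
x_1 = 1.4375, f(x_1) = 1.424748, coefficient = 4
x_2 = 1.8750, f(x_2) = 1.788911, coefficient = 2
x_3 = 2.3125, f(x_3) = 1.705050, coefficient = 4
x_4 = 2.7500, f(x_4) = 1.049568, coefficient = 1

I ≈ (0.437500/3) × 17.988051 = 2.623257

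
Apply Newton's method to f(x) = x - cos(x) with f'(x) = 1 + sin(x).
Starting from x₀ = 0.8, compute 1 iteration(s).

f(x) = x - cos(x)
f'(x) = 1 + sin(x)
x₀ = 0.8

Newton-Raphson formula: x_{n+1} = x_n - f(x_n)/f'(x_n)

Iteration 1:
  f(0.800000) = 0.103293
  f'(0.800000) = 1.717356
  x_1 = 0.800000 - 0.103293/1.717356 = 0.739853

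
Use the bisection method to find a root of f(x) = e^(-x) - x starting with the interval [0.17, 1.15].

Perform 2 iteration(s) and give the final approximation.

f(x) = e^(-x) - x
Initial interval: [0.17, 1.15]

Iteration 1:
  c_1 = (0.170000 + 1.150000)/2 = 0.660000
  f(c_1) = f(0.660000) = -0.143149
  f(a) × f(c) < 0, new interval: [0.170000, 0.660000]
Iteration 2:
  c_2 = (0.170000 + 0.660000)/2 = 0.415000
  f(c_2) = f(0.415000) = 0.245340
  f(a) × f(c) ≥ 0, new interval: [0.415000, 0.660000]

After 2 iteration(s), the approximation is c_2 = 0.415000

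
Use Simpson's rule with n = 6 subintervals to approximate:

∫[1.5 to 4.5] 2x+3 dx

f(x) = 2x+3
a = 1.5, b = 4.5, n = 6
h = (b - a)/n = 0.500000

Simpson's rule: (h/3)[f(x₀) + 4f(x₁) + 2f(x₂) + ... + f(xₙ)]

x_0 = 1.5000, f(x_0) = 6.000000, coefficient = 1
x_1 = 2.0000, f(x_1) = 7.000000, coefficient = 4
x_2 = 2.5000, f(x_2) = 8.000000, coefficient = 2
x_3 = 3.0000, f(x_3) = 9.000000, coefficient = 4
x_4 = 3.5000, f(x_4) = 10.000000, coefficient = 2
x_5 = 4.0000, f(x_5) = 11.000000, coefficient = 4
x_6 = 4.5000, f(x_6) = 12.000000, coefficient = 1

I ≈ (0.500000/3) × 162.000000 = 27.000000
Exact value: 27.000000
Error: 0.000000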